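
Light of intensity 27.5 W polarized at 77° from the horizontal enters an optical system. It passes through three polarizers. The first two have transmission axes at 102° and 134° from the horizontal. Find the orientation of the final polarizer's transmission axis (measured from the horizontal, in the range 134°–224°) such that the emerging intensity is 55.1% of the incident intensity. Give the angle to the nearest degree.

By Malus's law, I₁ = I₀ cos²(102° − 77°) = I₀ cos²(25°) = 0.8214 I₀.
I₂ = I₁ cos²(134° − 102°) = 0.8214 I₀ · cos²(32°) = 0.5907 I₀.
Need I₃/I₀ = 0.551, so cos²(θ − 134°) = 0.551 / 0.5907 = 0.9327.
θ − 134° = arccos(√0.9327) = 15.0°, giving θ ≈ 134 + 15.0 = 149.0°.

θ ≈ 149°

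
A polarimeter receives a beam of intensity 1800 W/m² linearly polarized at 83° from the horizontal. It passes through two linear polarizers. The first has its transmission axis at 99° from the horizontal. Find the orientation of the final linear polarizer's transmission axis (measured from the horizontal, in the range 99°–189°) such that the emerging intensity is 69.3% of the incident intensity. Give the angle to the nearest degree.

θ ≈ 129°

By Malus's law, I₁ = I₀ cos²(99° − 83°) = I₀ cos²(16°) = 0.924 I₀.
Need I₂/I₀ = 0.693, so cos²(θ − 99°) = 0.693 / 0.924 = 0.75.
θ − 99° = arccos(√0.75) = 30.0°, giving θ ≈ 99 + 30.0 = 129.0°.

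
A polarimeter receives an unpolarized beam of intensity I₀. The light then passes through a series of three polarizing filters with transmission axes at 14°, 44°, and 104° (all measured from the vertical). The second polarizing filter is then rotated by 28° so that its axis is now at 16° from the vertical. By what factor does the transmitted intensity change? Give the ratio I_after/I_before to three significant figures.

Before rotation:
Unpolarized light through the first polarizer → I₁ = ½ I₀, now polarized at 14°.
I₂ = I₁ cos²(44° − 14°) = 0.5 I₀ · cos²(30°) = 0.375 I₀.
I₃ = I₂ cos²(104° − 44°) = 0.375 I₀ · cos²(60°) = 0.09375 I₀.
After rotation:
Unpolarized light through the first polarizer → I₁ = ½ I₀, now polarized at 14°.
I₂ = I₁ cos²(16° − 14°) = 0.5 I₀ · cos²(2°) = 0.4994 I₀.
I₃ = I₂ cos²(104° − 16°) = 0.4994 I₀ · cos²(88°) = 0.0006082 I₀.
Ratio = 0.0006082 / 0.09375 = 0.006488.

I_new/I_old ≈ 0.00649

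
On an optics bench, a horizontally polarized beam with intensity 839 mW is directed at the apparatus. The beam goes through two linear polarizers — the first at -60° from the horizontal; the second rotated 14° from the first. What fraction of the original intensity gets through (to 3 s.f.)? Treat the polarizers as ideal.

I/I₀ ≈ 0.235

I₁ = 839 mW · cos²(60°) = 209.8 mW.
I₂ = I₁ · cos²(14°) = 209.8 · 0.9415 = 197.5 mW.
Transmitted fraction = 0.2354.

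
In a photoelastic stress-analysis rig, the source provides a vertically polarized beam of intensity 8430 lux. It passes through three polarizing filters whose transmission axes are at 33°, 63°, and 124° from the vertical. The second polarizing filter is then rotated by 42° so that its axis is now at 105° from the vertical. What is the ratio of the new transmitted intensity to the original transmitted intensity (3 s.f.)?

Before rotation:
I₁ = I₀ cos²(33° − 0°) = I₀ cos²(33°) = 0.7034 I₀.
I₂ = I₁ cos²(63° − 33°) = 0.7034 I₀ · cos²(30°) = 0.5275 I₀.
I₃ = I₂ cos²(124° − 63°) = 0.5275 I₀ · cos²(61°) = 0.124 I₀.
After rotation:
I₁ = I₀ cos²(33° − 0°) = I₀ cos²(33°) = 0.7034 I₀.
I₂ = I₁ cos²(105° − 33°) = 0.7034 I₀ · cos²(72°) = 0.06717 I₀.
I₃ = I₂ cos²(124° − 105°) = 0.06717 I₀ · cos²(19°) = 0.06005 I₀.
Ratio = 0.06005 / 0.124 = 0.4843.

I_new/I_old ≈ 0.484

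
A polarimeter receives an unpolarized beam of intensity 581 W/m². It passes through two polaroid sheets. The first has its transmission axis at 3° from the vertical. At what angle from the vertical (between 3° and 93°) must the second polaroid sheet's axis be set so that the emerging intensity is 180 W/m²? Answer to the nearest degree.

Unpolarized light through the first polarizer → I₁ = ½ I₀, now polarized at 3°.
Target fraction: 180 / 581 W/m² = 0.3098 of I₀.
Need I₂/I₀ = 0.3098, so cos²(θ − 3°) = 0.3098 / 0.5 = 0.6196.
θ − 3° = arccos(√0.6196) = 38.1°, giving θ ≈ 3 + 38.1 = 41.1°.

θ ≈ 41°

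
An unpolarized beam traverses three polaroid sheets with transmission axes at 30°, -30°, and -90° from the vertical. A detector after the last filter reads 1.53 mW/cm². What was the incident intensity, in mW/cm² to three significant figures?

I₀ ≈ 49.0 mW/cm²

Unpolarized light through the first polarizer → I₁ = ½ I₀, now polarized at 30°.
I₂ = I₁ cos²(-30° − 30°) = 0.5 I₀ · cos²(60°) = 0.125 I₀.
I₃ = I₂ cos²(-90° + 30°) = 0.125 I₀ · cos²(60°) = 0.03125 I₀.
So 1.53 mW/cm² = 0.03125 I₀, giving I₀ = 1.53/0.03125 = 48.96 mW/cm².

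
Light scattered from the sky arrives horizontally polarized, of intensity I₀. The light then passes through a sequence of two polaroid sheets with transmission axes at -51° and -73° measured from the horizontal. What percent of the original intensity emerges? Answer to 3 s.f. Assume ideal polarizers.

By Malus's law, I₁ = I₀ cos²(-51° − 0°) = I₀ cos²(51°) = 0.396 I₀.
I₂ = I₁ cos²(-73° + 51°) = 0.396 I₀ · cos²(22°) = 0.3405 I₀.
That is 34.05% of the incident intensity.

≈ 34.0%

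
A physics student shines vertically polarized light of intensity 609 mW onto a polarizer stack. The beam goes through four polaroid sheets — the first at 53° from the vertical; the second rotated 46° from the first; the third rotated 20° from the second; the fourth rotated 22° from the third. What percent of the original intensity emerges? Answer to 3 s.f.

≈ 13.3%

By Malus's law, I₁ = 609 mW · cos²(53°) = 220.6 mW.
I₂ = I₁ · cos²(46°) = 220.6 · 0.4826 = 106.4 mW.
I₃ = I₂ · cos²(20°) = 106.4 · 0.883 = 93.98 mW.
I₄ = I₃ · cos²(22°) = 93.98 · 0.8597 = 80.8 mW.
That is 13.27% of the incident intensity.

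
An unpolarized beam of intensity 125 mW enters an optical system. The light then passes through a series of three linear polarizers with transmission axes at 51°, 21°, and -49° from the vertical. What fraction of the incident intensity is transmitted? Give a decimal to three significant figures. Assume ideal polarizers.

I/I₀ ≈ 0.0439

Unpolarized light through the first polarizer → I₁ = 125 mW/2 = 62.5 mW, polarized at 51°.
I₂ = I₁ · cos²(30°) = 62.5 · 0.75 = 46.88 mW.
I₃ = I₂ · cos²(70°) = 46.88 · 0.117 = 5.483 mW.
Transmitted fraction = 0.04387.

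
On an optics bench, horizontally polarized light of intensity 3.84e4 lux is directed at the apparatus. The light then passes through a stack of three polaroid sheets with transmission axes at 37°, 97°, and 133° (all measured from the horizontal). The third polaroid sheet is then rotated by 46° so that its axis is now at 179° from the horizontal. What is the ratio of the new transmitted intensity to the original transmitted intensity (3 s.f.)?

I_new/I_old ≈ 0.0296

Before rotation:
By Malus's law, I₁ = I₀ cos²(37° − 0°) = I₀ cos²(37°) = 0.6378 I₀.
I₂ = I₁ cos²(97° − 37°) = 0.6378 I₀ · cos²(60°) = 0.1595 I₀.
I₃ = I₂ cos²(133° − 97°) = 0.1595 I₀ · cos²(36°) = 0.1044 I₀.
After rotation:
I₁ = I₀ cos²(37° − 0°) = I₀ cos²(37°) = 0.6378 I₀.
I₂ = I₁ cos²(97° − 37°) = 0.6378 I₀ · cos²(60°) = 0.1595 I₀.
I₃ = I₂ cos²(179° − 97°) = 0.1595 I₀ · cos²(82°) = 0.003089 I₀.
Ratio = 0.003089 / 0.1044 = 0.02959.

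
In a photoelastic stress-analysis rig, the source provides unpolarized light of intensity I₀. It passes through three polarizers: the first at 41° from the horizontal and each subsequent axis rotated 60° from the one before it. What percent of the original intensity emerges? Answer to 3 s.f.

≈ 3.13%

Unpolarized light through the first polarizer → I₁ = ½ I₀, now polarized at 41°.
I₂ = I₁ cos²(60°) = 0.5 · 0.25 I₀ = 0.125 I₀.
I₃ = I₂ cos²(60°) = 0.125 · 0.25 I₀ = 0.03125 I₀.
That is 3.125% of the incident intensity.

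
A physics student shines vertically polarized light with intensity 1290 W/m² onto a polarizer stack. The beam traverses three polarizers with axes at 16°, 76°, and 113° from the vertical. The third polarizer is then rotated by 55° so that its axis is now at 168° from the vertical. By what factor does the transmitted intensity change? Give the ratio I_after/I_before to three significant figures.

Before rotation:
I₁ = I₀ cos²(16° − 0°) = I₀ cos²(16°) = 0.924 I₀.
I₂ = I₁ cos²(76° − 16°) = 0.924 I₀ · cos²(60°) = 0.231 I₀.
I₃ = I₂ cos²(113° − 76°) = 0.231 I₀ · cos²(37°) = 0.1473 I₀.
After rotation:
I₁ = I₀ cos²(16° − 0°) = I₀ cos²(16°) = 0.924 I₀.
I₂ = I₁ cos²(76° − 16°) = 0.924 I₀ · cos²(60°) = 0.231 I₀.
Angle between axes 2 and 3: 88°. I₃ = 0.231 I₀ · cos²(88°) = 0.0002814 I₀.
Ratio = 0.0002814 / 0.1473 = 0.00191.

I_new/I_old ≈ 0.00191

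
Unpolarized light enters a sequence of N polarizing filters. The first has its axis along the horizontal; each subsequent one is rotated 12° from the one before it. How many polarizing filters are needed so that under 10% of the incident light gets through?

First polarizer halves the unpolarized light: factor 1/2.
Each further stage multiplies by cos²(12°) = 0.9568.
After N polarizers: T = 0.5·0.9568^(N−1). Require T < 0.10 ⇒ N−1 > ln(0.10/0.5)/ln(0.9568) = 36.42, so N−1 ≥ 37 and N = 38.
Check: N=38 gives T = 0.09748 < 0.10; N=37 gives T = 0.1019.

N = 38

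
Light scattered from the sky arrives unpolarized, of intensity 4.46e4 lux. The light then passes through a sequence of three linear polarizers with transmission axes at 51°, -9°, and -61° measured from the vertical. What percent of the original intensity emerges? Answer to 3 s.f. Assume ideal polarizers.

≈ 4.74%

Unpolarized light through the first polarizer → I₁ = 4.46e4 lux/2 = 2.23e+04 lux, polarized at 51°.
I₂ = I₁ · cos²(60°) = 2.23e+04 · 0.25 = 5575 lux.
I₃ = I₂ · cos²(52°) = 5575 · 0.379 = 2113 lux.
That is 4.738% of the incident intensity.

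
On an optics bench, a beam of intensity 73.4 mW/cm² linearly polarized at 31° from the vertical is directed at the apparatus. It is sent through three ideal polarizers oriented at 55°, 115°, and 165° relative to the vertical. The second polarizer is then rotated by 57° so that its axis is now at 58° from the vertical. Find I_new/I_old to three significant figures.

I_new/I_old ≈ 0.825

Before rotation:
I₁ = I₀ cos²(55° − 31°) = I₀ cos²(24°) = 0.8346 I₀.
I₂ = I₁ cos²(115° − 55°) = 0.8346 I₀ · cos²(60°) = 0.2086 I₀.
I₃ = I₂ cos²(165° − 115°) = 0.2086 I₀ · cos²(50°) = 0.08621 I₀.
After rotation:
I₁ = I₀ cos²(55° − 31°) = I₀ cos²(24°) = 0.8346 I₀.
I₂ = I₁ cos²(58° − 55°) = 0.8346 I₀ · cos²(3°) = 0.8323 I₀.
Angle between axes 2 and 3: 73°. I₃ = 0.8323 I₀ · cos²(73°) = 0.07114 I₀.
Ratio = 0.07114 / 0.08621 = 0.8253.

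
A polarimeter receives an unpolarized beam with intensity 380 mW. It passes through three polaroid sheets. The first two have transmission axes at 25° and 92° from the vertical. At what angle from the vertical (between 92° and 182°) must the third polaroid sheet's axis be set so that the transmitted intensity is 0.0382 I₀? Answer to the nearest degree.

θ ≈ 137°

Unpolarized light through the first polarizer → I₁ = ½ I₀, now polarized at 25°.
I₂ = I₁ cos²(92° − 25°) = 0.5 I₀ · cos²(67°) = 0.07634 I₀.
Need I₃/I₀ = 0.0382, so cos²(θ − 92°) = 0.0382 / 0.07634 = 0.5004.
θ − 92° = arccos(√0.5004) = 45.0°, giving θ ≈ 92 + 45.0 = 137.0°.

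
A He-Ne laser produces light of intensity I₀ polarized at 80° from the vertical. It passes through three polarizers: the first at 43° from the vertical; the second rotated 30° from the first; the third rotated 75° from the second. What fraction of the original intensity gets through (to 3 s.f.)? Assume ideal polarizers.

≈ 0.0320 I₀

I₁ = I₀ cos²(43° − 80°) = I₀ cos²(37°) = 0.6378 I₀.
I₂ = I₁ cos²(30°) = 0.6378 · 0.75 I₀ = 0.4784 I₀.
I₃ = I₂ cos²(75°) = 0.4784 · 0.06699 I₀ = 0.03204 I₀.
Transmitted fraction = 0.03204.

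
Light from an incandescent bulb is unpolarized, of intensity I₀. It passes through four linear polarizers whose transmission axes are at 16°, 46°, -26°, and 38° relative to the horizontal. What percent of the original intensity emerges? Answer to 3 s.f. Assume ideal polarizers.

Unpolarized light through the first polarizer → I₁ = ½ I₀, now polarized at 16°.
I₂ = I₁ cos²(46° − 16°) = 0.5 I₀ · cos²(30°) = 0.375 I₀.
I₃ = I₂ cos²(-26° − 46°) = 0.375 I₀ · cos²(72°) = 0.03581 I₀.
I₄ = I₃ cos²(38° + 26°) = 0.03581 I₀ · cos²(64°) = 0.006881 I₀.
That is 0.6881% of the incident intensity.

≈ 0.688%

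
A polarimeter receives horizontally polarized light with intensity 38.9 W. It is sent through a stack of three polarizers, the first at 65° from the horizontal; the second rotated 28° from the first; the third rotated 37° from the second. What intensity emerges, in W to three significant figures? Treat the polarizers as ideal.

I₁ = 38.9 W · cos²(65°) = 6.948 W.
I₂ = I₁ · cos²(28°) = 6.948 · 0.7796 = 5.416 W.
I₃ = I₂ · cos²(37°) = 5.416 · 0.6378 = 3.455 W.

I ≈ 3.45 W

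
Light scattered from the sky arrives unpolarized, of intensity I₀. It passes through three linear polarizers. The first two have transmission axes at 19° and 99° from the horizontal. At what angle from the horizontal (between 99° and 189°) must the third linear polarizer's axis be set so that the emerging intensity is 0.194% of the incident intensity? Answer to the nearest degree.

θ ≈ 168°

Unpolarized light through the first polarizer → I₁ = ½ I₀, now polarized at 19°.
I₂ = I₁ cos²(99° − 19°) = 0.5 I₀ · cos²(80°) = 0.01508 I₀.
Need I₃/I₀ = 0.00194, so cos²(θ − 99°) = 0.00194 / 0.01508 = 0.1287.
θ − 99° = arccos(√0.1287) = 69.0°, giving θ ≈ 99 + 69.0 = 168.0°.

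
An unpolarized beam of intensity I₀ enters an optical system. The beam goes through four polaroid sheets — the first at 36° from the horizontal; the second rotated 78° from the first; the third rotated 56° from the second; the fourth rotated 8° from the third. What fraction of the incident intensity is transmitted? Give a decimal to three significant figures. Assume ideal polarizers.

≈ 0.00663 I₀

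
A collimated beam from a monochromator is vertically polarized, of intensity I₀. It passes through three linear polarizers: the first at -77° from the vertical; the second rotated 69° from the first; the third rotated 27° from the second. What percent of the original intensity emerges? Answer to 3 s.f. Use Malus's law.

By Malus's law, I₁ = I₀ cos²(-77° − 0°) = I₀ cos²(77°) = 0.0506 I₀.
I₂ = I₁ cos²(69°) = 0.0506 · 0.1284 I₀ = 0.006499 I₀.
I₃ = I₂ cos²(27°) = 0.006499 · 0.7939 I₀ = 0.005159 I₀.
That is 0.5159% of the incident intensity.

≈ 0.516%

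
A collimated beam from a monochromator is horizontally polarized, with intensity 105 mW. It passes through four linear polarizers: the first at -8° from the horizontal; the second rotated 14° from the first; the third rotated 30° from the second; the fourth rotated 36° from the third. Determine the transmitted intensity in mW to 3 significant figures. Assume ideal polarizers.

I ≈ 47.6 mW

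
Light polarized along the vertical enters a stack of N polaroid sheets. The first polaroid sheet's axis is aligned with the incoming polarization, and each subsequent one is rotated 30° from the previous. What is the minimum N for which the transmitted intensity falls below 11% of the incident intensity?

N = 9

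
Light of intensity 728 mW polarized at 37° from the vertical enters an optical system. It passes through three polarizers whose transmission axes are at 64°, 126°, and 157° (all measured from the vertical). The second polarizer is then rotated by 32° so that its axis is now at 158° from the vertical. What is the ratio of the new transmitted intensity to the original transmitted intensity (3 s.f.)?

I_new/I_old ≈ 0.0300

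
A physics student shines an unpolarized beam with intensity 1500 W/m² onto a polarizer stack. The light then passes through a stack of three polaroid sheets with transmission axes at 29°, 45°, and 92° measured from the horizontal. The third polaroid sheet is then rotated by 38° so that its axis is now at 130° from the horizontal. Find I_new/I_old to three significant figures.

I_new/I_old ≈ 0.0163

Before rotation:
Unpolarized light through the first polarizer → I₁ = ½ I₀, now polarized at 29°.
I₂ = I₁ cos²(45° − 29°) = 0.5 I₀ · cos²(16°) = 0.462 I₀.
I₃ = I₂ cos²(92° − 45°) = 0.462 I₀ · cos²(47°) = 0.2149 I₀.
After rotation:
Unpolarized light through the first polarizer → I₁ = ½ I₀, now polarized at 29°.
I₂ = I₁ cos²(45° − 29°) = 0.5 I₀ · cos²(16°) = 0.462 I₀.
I₃ = I₂ cos²(130° − 45°) = 0.462 I₀ · cos²(85°) = 0.00351 I₀.
Ratio = 0.00351 / 0.2149 = 0.01633.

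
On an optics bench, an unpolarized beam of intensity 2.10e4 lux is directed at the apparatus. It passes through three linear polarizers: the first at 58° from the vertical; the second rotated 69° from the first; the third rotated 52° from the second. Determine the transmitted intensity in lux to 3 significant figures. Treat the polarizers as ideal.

I ≈ 511 lux

Unpolarized light through the first polarizer → I₁ = 2.10e4 lux/2 = 1.05e+04 lux, polarized at 58°.
I₂ = I₁ · cos²(69°) = 1.05e+04 · 0.1284 = 1348 lux.
I₃ = I₂ · cos²(52°) = 1348 · 0.379 = 511.1 lux.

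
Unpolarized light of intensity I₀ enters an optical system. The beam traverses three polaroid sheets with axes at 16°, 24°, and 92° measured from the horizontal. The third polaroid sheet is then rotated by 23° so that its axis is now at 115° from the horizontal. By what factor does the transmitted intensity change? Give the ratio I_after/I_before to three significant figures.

Before rotation:
Unpolarized light through the first polarizer → I₁ = ½ I₀, now polarized at 16°.
I₂ = I₁ cos²(24° − 16°) = 0.5 I₀ · cos²(8°) = 0.4903 I₀.
I₃ = I₂ cos²(92° − 24°) = 0.4903 I₀ · cos²(68°) = 0.06881 I₀.
After rotation:
Unpolarized light through the first polarizer → I₁ = ½ I₀, now polarized at 16°.
I₂ = I₁ cos²(24° − 16°) = 0.5 I₀ · cos²(8°) = 0.4903 I₀.
Angle between axes 2 and 3: 89°. I₃ = 0.4903 I₀ · cos²(89°) = 0.0001493 I₀.
Ratio = 0.0001493 / 0.06881 = 0.002171.

I_new/I_old ≈ 0.00217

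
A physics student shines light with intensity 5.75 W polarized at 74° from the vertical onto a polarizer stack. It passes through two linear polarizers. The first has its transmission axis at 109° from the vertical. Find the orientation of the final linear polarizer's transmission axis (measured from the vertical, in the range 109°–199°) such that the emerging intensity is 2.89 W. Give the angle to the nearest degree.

θ ≈ 139°

I₁ = I₀ cos²(109° − 74°) = I₀ cos²(35°) = 0.671 I₀.
Target fraction: 2.89 / 5.75 W = 0.5026 of I₀.
Need I₂/I₀ = 0.5026, so cos²(θ − 109°) = 0.5026 / 0.671 = 0.749.
θ − 109° = arccos(√0.749) = 30.1°, giving θ ≈ 109 + 30.1 = 139.1°.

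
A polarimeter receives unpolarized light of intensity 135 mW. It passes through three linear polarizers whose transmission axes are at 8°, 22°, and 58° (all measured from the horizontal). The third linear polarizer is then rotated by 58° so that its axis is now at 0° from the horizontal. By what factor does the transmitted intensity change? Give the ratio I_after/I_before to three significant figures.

I_new/I_old ≈ 1.31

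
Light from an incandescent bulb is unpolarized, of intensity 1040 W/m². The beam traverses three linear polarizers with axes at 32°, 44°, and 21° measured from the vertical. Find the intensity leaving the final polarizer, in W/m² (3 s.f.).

I ≈ 422 W/m²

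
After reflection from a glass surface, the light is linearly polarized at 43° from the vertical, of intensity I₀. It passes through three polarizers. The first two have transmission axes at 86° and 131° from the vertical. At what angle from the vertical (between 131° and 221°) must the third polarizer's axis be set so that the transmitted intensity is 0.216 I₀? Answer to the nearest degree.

I₁ = I₀ cos²(86° − 43°) = I₀ cos²(43°) = 0.5349 I₀.
I₂ = I₁ cos²(131° − 86°) = 0.5349 I₀ · cos²(45°) = 0.2674 I₀.
Need I₃/I₀ = 0.216, so cos²(θ − 131°) = 0.216 / 0.2674 = 0.8077.
θ − 131° = arccos(√0.8077) = 26.0°, giving θ ≈ 131 + 26.0 = 157.0°.

θ ≈ 157°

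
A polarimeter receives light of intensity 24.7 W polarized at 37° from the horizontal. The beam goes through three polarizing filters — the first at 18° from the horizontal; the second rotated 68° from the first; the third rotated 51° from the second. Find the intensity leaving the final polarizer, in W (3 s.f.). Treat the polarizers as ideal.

I₁ = 24.7 W · cos²(19°) = 22.08 W.
I₂ = I₁ · cos²(68°) = 22.08 · 0.1403 = 3.099 W.
I₃ = I₂ · cos²(51°) = 3.099 · 0.396 = 1.227 W.

I ≈ 1.23 W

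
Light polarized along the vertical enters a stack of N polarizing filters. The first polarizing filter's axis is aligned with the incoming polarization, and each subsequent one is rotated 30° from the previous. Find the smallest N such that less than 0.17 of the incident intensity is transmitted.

N = 8

First polarizer is aligned with the polarization: full transmission.
Each further stage multiplies by cos²(30°) = 0.75.
After N polarizers: T = 0.75^(N−1). Require T < 0.17 ⇒ N−1 > ln(0.17)/ln(0.75) = 6.16, so N−1 ≥ 7 and N = 8.
Check: N=8 gives T = 0.1335 < 0.17; N=7 gives T = 0.178.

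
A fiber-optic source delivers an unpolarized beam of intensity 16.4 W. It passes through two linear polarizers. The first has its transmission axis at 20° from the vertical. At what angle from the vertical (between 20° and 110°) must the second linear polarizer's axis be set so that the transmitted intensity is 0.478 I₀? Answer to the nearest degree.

θ ≈ 32°

Unpolarized light through the first polarizer → I₁ = ½ I₀, now polarized at 20°.
Need I₂/I₀ = 0.478, so cos²(θ − 20°) = 0.478 / 0.5 = 0.956.
θ − 20° = arccos(√0.956) = 12.1°, giving θ ≈ 20 + 12.1 = 32.1°.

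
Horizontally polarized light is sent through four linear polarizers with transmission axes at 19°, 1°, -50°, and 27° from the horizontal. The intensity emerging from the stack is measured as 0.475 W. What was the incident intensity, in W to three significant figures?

I₁ = I₀ cos²(19° − 0°) = I₀ cos²(19°) = 0.894 I₀.
I₂ = I₁ cos²(1° − 19°) = 0.894 I₀ · cos²(18°) = 0.8086 I₀.
I₃ = I₂ cos²(-50° − 1°) = 0.8086 I₀ · cos²(51°) = 0.3203 I₀.
I₄ = I₃ cos²(27° + 50°) = 0.3203 I₀ · cos²(77°) = 0.01621 I₀.
So 0.475 W = 0.01621 I₀, giving I₀ = 0.475/0.01621 = 29.31 W.

I₀ ≈ 29.3 W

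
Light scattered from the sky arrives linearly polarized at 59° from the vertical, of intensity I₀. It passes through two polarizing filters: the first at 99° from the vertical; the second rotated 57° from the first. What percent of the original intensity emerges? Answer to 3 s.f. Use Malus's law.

By Malus's law, I₁ = I₀ cos²(99° − 59°) = I₀ cos²(40°) = 0.5868 I₀.
I₂ = I₁ cos²(57°) = 0.5868 · 0.2966 I₀ = 0.1741 I₀.
That is 17.41% of the incident intensity.

≈ 17.4%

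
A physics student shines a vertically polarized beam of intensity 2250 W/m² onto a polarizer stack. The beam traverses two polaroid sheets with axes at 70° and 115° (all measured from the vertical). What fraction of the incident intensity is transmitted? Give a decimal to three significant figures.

I/I₀ ≈ 0.0585

I₁ = 2250 W/m² · cos²(70°) = 263.2 W/m².
I₂ = I₁ · cos²(45°) = 263.2 · 0.5 = 131.6 W/m².
Transmitted fraction = 0.05849.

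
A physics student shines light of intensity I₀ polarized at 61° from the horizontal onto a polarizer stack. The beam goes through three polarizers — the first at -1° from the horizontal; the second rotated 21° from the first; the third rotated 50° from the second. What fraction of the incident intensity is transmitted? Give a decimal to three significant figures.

≈ 0.0794 I₀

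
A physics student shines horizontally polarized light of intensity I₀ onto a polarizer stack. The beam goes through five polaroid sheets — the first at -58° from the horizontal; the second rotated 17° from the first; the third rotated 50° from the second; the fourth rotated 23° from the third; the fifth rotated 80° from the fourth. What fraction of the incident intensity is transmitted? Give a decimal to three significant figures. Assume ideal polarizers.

By Malus's law, I₁ = I₀ cos²(-58° − 0°) = I₀ cos²(58°) = 0.2808 I₀.
I₂ = I₁ cos²(17°) = 0.2808 · 0.9145 I₀ = 0.2568 I₀.
I₃ = I₂ cos²(50°) = 0.2568 · 0.4132 I₀ = 0.1061 I₀.
I₄ = I₃ cos²(23°) = 0.1061 · 0.8473 I₀ = 0.08991 I₀.
I₅ = I₄ cos²(80°) = 0.08991 · 0.03015 I₀ = 0.002711 I₀.
Transmitted fraction = 0.002711.

≈ 0.00271 I₀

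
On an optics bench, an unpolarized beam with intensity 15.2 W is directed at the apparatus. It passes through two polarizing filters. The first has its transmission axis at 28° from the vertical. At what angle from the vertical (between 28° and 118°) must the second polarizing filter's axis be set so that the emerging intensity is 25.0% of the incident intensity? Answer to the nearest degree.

Unpolarized light through the first polarizer → I₁ = ½ I₀, now polarized at 28°.
Need I₂/I₀ = 0.25, so cos²(θ − 28°) = 0.25 / 0.5 = 0.5.
θ − 28° = arccos(√0.5) = 45.0°, giving θ ≈ 28 + 45.0 = 73.0°.

θ ≈ 73°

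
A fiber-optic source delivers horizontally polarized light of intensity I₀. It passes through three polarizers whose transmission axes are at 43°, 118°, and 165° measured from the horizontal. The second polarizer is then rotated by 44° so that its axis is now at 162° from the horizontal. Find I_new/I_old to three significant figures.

I_new/I_old ≈ 7.52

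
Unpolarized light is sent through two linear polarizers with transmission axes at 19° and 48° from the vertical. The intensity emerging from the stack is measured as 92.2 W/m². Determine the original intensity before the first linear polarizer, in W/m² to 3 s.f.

Unpolarized light through the first polarizer → I₁ = ½ I₀, now polarized at 19°.
I₂ = I₁ cos²(48° − 19°) = 0.5 I₀ · cos²(29°) = 0.3825 I₀.
So 92.2 W/m² = 0.3825 I₀, giving I₀ = 92.2/0.3825 = 241.1 W/m².

I₀ ≈ 241 W/m²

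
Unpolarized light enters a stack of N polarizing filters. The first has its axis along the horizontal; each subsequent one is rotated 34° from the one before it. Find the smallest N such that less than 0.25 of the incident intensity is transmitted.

N = 3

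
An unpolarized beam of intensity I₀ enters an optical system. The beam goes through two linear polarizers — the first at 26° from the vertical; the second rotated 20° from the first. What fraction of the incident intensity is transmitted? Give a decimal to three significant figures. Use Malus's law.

≈ 0.442 I₀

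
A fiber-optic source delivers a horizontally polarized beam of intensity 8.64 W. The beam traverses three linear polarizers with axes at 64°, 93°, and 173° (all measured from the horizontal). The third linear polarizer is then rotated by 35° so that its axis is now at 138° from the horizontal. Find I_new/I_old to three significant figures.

I_new/I_old ≈ 16.6

Before rotation:
I₁ = I₀ cos²(64° − 0°) = I₀ cos²(64°) = 0.1922 I₀.
I₂ = I₁ cos²(93° − 64°) = 0.1922 I₀ · cos²(29°) = 0.147 I₀.
I₃ = I₂ cos²(173° − 93°) = 0.147 I₀ · cos²(80°) = 0.004433 I₀.
After rotation:
I₁ = I₀ cos²(64° − 0°) = I₀ cos²(64°) = 0.1922 I₀.
I₂ = I₁ cos²(93° − 64°) = 0.1922 I₀ · cos²(29°) = 0.147 I₀.
I₃ = I₂ cos²(138° − 93°) = 0.147 I₀ · cos²(45°) = 0.0735 I₀.
Ratio = 0.0735 / 0.004433 = 16.58.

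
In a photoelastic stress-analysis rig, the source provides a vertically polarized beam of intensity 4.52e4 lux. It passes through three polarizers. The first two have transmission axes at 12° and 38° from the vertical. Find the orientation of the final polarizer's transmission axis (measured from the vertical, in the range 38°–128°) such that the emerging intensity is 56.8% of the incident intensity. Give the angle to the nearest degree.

By Malus's law, I₁ = I₀ cos²(12° − 0°) = I₀ cos²(12°) = 0.9568 I₀.
I₂ = I₁ cos²(38° − 12°) = 0.9568 I₀ · cos²(26°) = 0.7729 I₀.
Need I₃/I₀ = 0.568, so cos²(θ − 38°) = 0.568 / 0.7729 = 0.7349.
θ − 38° = arccos(√0.7349) = 31.0°, giving θ ≈ 38 + 31.0 = 69.0°.

θ ≈ 69°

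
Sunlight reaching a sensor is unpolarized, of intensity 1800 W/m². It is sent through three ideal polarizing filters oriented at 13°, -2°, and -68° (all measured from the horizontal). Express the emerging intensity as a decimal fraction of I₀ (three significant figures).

I/I₀ ≈ 0.0772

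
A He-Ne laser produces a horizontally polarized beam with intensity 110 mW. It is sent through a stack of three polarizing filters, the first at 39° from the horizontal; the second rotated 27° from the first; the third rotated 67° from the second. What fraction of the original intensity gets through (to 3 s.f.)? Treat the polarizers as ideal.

I/I₀ ≈ 0.0732

I₁ = 110 mW · cos²(39°) = 66.44 mW.
I₂ = I₁ · cos²(27°) = 66.44 · 0.7939 = 52.74 mW.
I₃ = I₂ · cos²(67°) = 52.74 · 0.1527 = 8.052 mW.
Transmitted fraction = 0.0732.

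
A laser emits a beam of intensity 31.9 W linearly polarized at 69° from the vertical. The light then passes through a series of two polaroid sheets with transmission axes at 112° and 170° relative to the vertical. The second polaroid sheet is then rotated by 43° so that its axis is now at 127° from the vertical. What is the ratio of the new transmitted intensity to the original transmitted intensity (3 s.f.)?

Before rotation:
By Malus's law, I₁ = I₀ cos²(112° − 69°) = I₀ cos²(43°) = 0.5349 I₀.
I₂ = I₁ cos²(170° − 112°) = 0.5349 I₀ · cos²(58°) = 0.1502 I₀.
After rotation:
I₁ = I₀ cos²(112° − 69°) = I₀ cos²(43°) = 0.5349 I₀.
I₂ = I₁ cos²(127° − 112°) = 0.5349 I₀ · cos²(15°) = 0.499 I₀.
Ratio = 0.499 / 0.1502 = 3.323.

I_new/I_old ≈ 3.32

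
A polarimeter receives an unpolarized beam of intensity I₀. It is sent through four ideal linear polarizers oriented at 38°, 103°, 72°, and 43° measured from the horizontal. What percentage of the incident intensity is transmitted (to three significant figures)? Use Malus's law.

Unpolarized light through the first polarizer → I₁ = ½ I₀, now polarized at 38°.
I₂ = I₁ cos²(103° − 38°) = 0.5 I₀ · cos²(65°) = 0.0893 I₀.
I₃ = I₂ cos²(72° − 103°) = 0.0893 I₀ · cos²(31°) = 0.06561 I₀.
I₄ = I₃ cos²(43° − 72°) = 0.06561 I₀ · cos²(29°) = 0.05019 I₀.
That is 5.019% of the incident intensity.

≈ 5.02%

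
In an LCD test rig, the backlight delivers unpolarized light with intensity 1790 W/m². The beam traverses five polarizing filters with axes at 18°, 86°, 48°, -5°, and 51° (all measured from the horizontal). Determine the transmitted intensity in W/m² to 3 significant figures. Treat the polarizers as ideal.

Unpolarized light through the first polarizer → I₁ = 1790 W/m²/2 = 895 W/m², polarized at 18°.
I₂ = I₁ · cos²(68°) = 895 · 0.1403 = 125.6 W/m².
I₃ = I₂ · cos²(38°) = 125.6 · 0.621 = 77.99 W/m².
I₄ = I₃ · cos²(53°) = 77.99 · 0.3622 = 28.25 W/m².
I₅ = I₄ · cos²(56°) = 28.25 · 0.3127 = 8.833 W/m².

I ≈ 8.83 W/m²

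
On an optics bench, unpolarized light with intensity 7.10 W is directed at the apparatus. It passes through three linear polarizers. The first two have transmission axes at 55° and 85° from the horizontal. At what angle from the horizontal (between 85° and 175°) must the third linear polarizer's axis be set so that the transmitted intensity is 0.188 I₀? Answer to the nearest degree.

Unpolarized light through the first polarizer → I₁ = ½ I₀, now polarized at 55°.
I₂ = I₁ cos²(85° − 55°) = 0.5 I₀ · cos²(30°) = 0.375 I₀.
Need I₃/I₀ = 0.188, so cos²(θ − 85°) = 0.188 / 0.375 = 0.5013.
θ − 85° = arccos(√0.5013) = 44.9°, giving θ ≈ 85 + 44.9 = 129.9°.

θ ≈ 130°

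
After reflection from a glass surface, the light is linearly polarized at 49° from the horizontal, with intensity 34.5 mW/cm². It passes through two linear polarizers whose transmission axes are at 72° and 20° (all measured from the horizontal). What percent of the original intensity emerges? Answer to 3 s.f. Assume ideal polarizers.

I₁ = 34.5 mW/cm² · cos²(23°) = 29.23 mW/cm².
I₂ = I₁ · cos²(52°) = 29.23 · 0.379 = 11.08 mW/cm².
That is 32.12% of the incident intensity.

≈ 32.1%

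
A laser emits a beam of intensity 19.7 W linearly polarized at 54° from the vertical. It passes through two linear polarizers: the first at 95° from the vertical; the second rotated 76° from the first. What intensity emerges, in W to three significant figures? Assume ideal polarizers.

I₁ = 19.7 W · cos²(41°) = 11.22 W.
I₂ = I₁ · cos²(76°) = 11.22 · 0.05853 = 0.6567 W.

I ≈ 0.657 W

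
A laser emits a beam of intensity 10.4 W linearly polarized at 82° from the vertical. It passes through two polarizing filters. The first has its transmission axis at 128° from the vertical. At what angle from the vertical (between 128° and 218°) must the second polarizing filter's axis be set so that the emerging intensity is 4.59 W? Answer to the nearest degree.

θ ≈ 145°

By Malus's law, I₁ = I₀ cos²(128° − 82°) = I₀ cos²(46°) = 0.4826 I₀.
Target fraction: 4.59 / 10.4 W = 0.4413 of I₀.
Need I₂/I₀ = 0.4413, so cos²(θ − 128°) = 0.4413 / 0.4826 = 0.9146.
θ − 128° = arccos(√0.9146) = 17.0°, giving θ ≈ 128 + 17.0 = 145.0°.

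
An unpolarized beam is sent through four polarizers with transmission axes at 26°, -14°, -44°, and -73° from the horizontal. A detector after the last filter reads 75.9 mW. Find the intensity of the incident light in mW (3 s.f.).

Unpolarized light through the first polarizer → I₁ = ½ I₀, now polarized at 26°.
I₂ = I₁ cos²(-14° − 26°) = 0.5 I₀ · cos²(40°) = 0.2934 I₀.
I₃ = I₂ cos²(-44° + 14°) = 0.2934 I₀ · cos²(30°) = 0.2201 I₀.
I₄ = I₃ cos²(-73° + 44°) = 0.2201 I₀ · cos²(29°) = 0.1683 I₀.
So 75.9 mW = 0.1683 I₀, giving I₀ = 75.9/0.1683 = 450.9 mW.

I₀ ≈ 451 mW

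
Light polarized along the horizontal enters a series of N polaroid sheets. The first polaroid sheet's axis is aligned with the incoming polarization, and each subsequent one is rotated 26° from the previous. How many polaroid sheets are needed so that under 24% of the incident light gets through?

First polarizer is aligned with the polarization: full transmission.
Each further stage multiplies by cos²(26°) = 0.8078.
After N polarizers: T = 0.8078^(N−1). Require T < 0.24 ⇒ N−1 > ln(0.24)/ln(0.8078) = 6.69, so N−1 ≥ 7 and N = 8.
Check: N=8 gives T = 0.2245 < 0.24; N=7 gives T = 0.2779.

N = 8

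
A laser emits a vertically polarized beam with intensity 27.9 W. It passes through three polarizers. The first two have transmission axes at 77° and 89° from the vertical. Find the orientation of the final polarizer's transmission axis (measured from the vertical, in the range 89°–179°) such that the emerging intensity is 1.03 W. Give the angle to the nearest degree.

θ ≈ 118°

By Malus's law, I₁ = I₀ cos²(77° − 0°) = I₀ cos²(77°) = 0.0506 I₀.
I₂ = I₁ cos²(89° − 77°) = 0.0506 I₀ · cos²(12°) = 0.04842 I₀.
Target fraction: 1.03 / 27.9 W = 0.03692 of I₀.
Need I₃/I₀ = 0.03692, so cos²(θ − 89°) = 0.03692 / 0.04842 = 0.7625.
θ − 89° = arccos(√0.7625) = 29.2°, giving θ ≈ 89 + 29.2 = 118.2°.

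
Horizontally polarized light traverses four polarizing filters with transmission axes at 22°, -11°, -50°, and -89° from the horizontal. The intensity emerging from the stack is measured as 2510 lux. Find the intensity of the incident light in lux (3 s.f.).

I₀ ≈ 1.14e4 lux

I₁ = I₀ cos²(22° − 0°) = I₀ cos²(22°) = 0.8597 I₀.
I₂ = I₁ cos²(-11° − 22°) = 0.8597 I₀ · cos²(33°) = 0.6047 I₀.
I₃ = I₂ cos²(-50° + 11°) = 0.6047 I₀ · cos²(39°) = 0.3652 I₀.
I₄ = I₃ cos²(-89° + 50°) = 0.3652 I₀ · cos²(39°) = 0.2206 I₀.
So 2510 lux = 0.2206 I₀, giving I₀ = 2510/0.2206 = 1.138e+04 lux.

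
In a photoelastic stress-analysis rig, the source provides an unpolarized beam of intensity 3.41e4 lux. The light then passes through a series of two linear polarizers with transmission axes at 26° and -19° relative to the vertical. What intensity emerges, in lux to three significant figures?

I ≈ 8530 lux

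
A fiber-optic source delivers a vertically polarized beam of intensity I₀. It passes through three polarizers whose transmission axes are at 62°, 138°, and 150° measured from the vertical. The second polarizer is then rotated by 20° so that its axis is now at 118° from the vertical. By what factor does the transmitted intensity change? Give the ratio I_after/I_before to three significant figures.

I_new/I_old ≈ 4.02

Before rotation:
I₁ = I₀ cos²(62° − 0°) = I₀ cos²(62°) = 0.2204 I₀.
I₂ = I₁ cos²(138° − 62°) = 0.2204 I₀ · cos²(76°) = 0.0129 I₀.
I₃ = I₂ cos²(150° − 138°) = 0.0129 I₀ · cos²(12°) = 0.01234 I₀.
After rotation:
I₁ = I₀ cos²(62° − 0°) = I₀ cos²(62°) = 0.2204 I₀.
I₂ = I₁ cos²(118° − 62°) = 0.2204 I₀ · cos²(56°) = 0.06892 I₀.
I₃ = I₂ cos²(150° − 118°) = 0.06892 I₀ · cos²(32°) = 0.04957 I₀.
Ratio = 0.04957 / 0.01234 = 4.016.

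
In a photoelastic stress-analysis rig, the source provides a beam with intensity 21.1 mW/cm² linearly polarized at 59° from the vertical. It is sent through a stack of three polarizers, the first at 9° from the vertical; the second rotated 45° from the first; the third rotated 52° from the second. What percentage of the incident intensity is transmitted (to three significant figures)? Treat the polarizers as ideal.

≈ 7.83%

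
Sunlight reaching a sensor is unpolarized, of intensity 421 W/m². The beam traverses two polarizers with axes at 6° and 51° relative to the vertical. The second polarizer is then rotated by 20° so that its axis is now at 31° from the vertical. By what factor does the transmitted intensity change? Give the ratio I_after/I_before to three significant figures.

I_new/I_old ≈ 1.64

Before rotation:
Unpolarized light through the first polarizer → I₁ = ½ I₀, now polarized at 6°.
I₂ = I₁ cos²(51° − 6°) = 0.5 I₀ · cos²(45°) = 0.25 I₀.
After rotation:
Unpolarized light through the first polarizer → I₁ = ½ I₀, now polarized at 6°.
I₂ = I₁ cos²(31° − 6°) = 0.5 I₀ · cos²(25°) = 0.4107 I₀.
Ratio = 0.4107 / 0.25 = 1.643.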